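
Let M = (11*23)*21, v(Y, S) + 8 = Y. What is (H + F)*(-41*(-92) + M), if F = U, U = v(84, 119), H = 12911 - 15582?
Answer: -23575575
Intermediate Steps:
v(Y, S) = -8 + Y
H = -2671
U = 76 (U = -8 + 84 = 76)
M = 5313 (M = 253*21 = 5313)
F = 76
(H + F)*(-41*(-92) + M) = (-2671 + 76)*(-41*(-92) + 5313) = -2595*(3772 + 5313) = -2595*9085 = -23575575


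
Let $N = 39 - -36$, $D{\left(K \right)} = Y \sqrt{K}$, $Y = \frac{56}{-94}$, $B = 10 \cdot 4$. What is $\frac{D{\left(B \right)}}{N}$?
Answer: $- \frac{56 \sqrt{10}}{3525} \approx -0.050238$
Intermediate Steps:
$B = 40$
$Y = - \frac{28}{47}$ ($Y = 56 \left(- \frac{1}{94}\right) = - \frac{28}{47} \approx -0.59575$)
$D{\left(K \right)} = - \frac{28 \sqrt{K}}{47}$
$N = 75$ ($N = 39 + 36 = 75$)
$\frac{D{\left(B \right)}}{N} = \frac{\left(- \frac{28}{47}\right) \sqrt{40}}{75} = - \frac{28 \cdot 2 \sqrt{10}}{47} \cdot \frac{1}{75} = - \frac{56 \sqrt{10}}{47} \cdot \frac{1}{75} = - \frac{56 \sqrt{10}}{3525}$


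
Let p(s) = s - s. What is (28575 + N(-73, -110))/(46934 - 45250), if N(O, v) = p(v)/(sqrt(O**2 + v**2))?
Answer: 28575/1684 ≈ 16.969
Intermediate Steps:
p(s) = 0
N(O, v) = 0 (N(O, v) = 0/(sqrt(O**2 + v**2)) = 0/sqrt(O**2 + v**2) = 0)
(28575 + N(-73, -110))/(46934 - 45250) = (28575 + 0)/(46934 - 45250) = 28575/1684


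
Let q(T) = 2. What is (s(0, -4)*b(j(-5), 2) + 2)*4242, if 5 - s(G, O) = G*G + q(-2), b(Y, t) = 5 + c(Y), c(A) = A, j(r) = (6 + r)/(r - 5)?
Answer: 354207/5 ≈ 70841.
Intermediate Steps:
j(r) = (6 + r)/(-5 + r)
b(Y, t) = 5 + Y
s(G, O) = 3 - G² (s(G, O) = 5 - (G*G + 2) = 5 - (G² + 2) = 5 - (2 + G²) = 5 + (-2 - G²) = 3 - G²)
(s(0, -4)*b(j(-5), 2) + 2)*4242 = ((3 - 1*0²)*(5 + (6 - 5)/(-5 - 5)) + 2)*4242 = ((3 - 1*0)*(5 + 1/(-10)) + 2)*4242 = ((3 + 0)*(5 - ⅒*1) + 2)*4242 = (3*(5 - ⅒) + 2)*4242 = (3*(49/10) + 2)*4242 = (147/10 + 2)*4242 = (167/10)*4242 = 354207/5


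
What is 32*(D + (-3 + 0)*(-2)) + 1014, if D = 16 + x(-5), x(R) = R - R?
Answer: 1718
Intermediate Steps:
x(R) = 0
D = 16 (D = 16 + 0 = 16)
32*(D + (-3 + 0)*(-2)) + 1014 = 32*(16 + (-3 + 0)*(-2)) + 1014 = 32*(16 - 3*(-2)) + 1014 = 32*(16 + 6) + 1014 = 32*22 + 1014 = 704 + 1014 = 1718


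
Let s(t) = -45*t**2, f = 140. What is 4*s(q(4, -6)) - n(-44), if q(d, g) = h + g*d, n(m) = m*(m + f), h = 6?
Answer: -54096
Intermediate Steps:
n(m) = m*(140 + m) (n(m) = m*(m + 140) = m*(140 + m))
q(d, g) = 6 + d*g (q(d, g) = 6 + g*d = 6 + d*g)
4*s(q(4, -6)) - n(-44) = 4*(-45*(6 + 4*(-6))**2) - (-44)*(140 - 44) = 4*(-45*(6 - 24)**2) - (-44)*96 = 4*(-45*(-18)**2) - 1*(-4224) = 4*(-45*324) + 4224 = 4*(-14580) + 4224 = -58320 + 4224 = -54096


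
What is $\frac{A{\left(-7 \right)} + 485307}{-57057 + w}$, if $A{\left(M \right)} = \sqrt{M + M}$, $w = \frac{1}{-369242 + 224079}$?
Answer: $- \frac{70448620041}{8282565292} - \frac{145163 i \sqrt{14}}{8282565292} \approx -8.5056 - 6.5578 \cdot 10^{-5} i$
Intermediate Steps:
$w = - \frac{1}{145163}$ ($w = \frac{1}{-145163} = - \frac{1}{145163} \approx -6.8888 \cdot 10^{-6}$)
$A{\left(M \right)} = \sqrt{2} \sqrt{M}$ ($A{\left(M \right)} = \sqrt{2 M} = \sqrt{2} \sqrt{M}$)
$\frac{A{\left(-7 \right)} + 485307}{-57057 + w} = \frac{\sqrt{2} \sqrt{-7} + 485307}{-57057 - \frac{1}{145163}} = \frac{\sqrt{2} i \sqrt{7} + 485307}{- \frac{8282565292}{145163}} = \left(i \sqrt{14} + 485307\right) \left(- \frac{145163}{8282565292}\right) = \left(485307 + i \sqrt{14}\right) \left(- \frac{145163}{8282565292}\right) = - \frac{70448620041}{8282565292} - \frac{145163 i \sqrt{14}}{8282565292}$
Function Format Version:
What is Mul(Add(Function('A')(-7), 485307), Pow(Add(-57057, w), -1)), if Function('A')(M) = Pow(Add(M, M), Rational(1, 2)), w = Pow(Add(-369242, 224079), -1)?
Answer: Add(Rational(-70448620041, 8282565292), Mul(Rational(-145163, 8282565292), I, Pow(14, Rational(1, 2)))) ≈ Add(-8.5056, Mul(-6.5578e-5, I))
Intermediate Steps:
w = Rational(-1, 145163) (w = Pow(-145163, -1) = Rational(-1, 145163) ≈ -6.8888e-6)
Function('A')(M) = Mul(Pow(2, Rational(1, 2)), Pow(M, Rational(1, 2))) (Function('A')(M) = Pow(Mul(2, M), Rational(1, 2)) = Mul(Pow(2, Rational(1, 2)), Pow(M, Rational(1, 2))))
Mul(Add(Function('A')(-7), 485307), Pow(Add(-57057, w), -1)) = Mul(Add(Mul(Pow(2, Rational(1, 2)), Pow(-7, Rational(1, 2))), 485307), Pow(Add(-57057, Rational(-1, 145163)), -1)) = Mul(Add(Mul(Pow(2, Rational(1, 2)), Mul(I, Pow(7, Rational(1, 2)))), 485307), Pow(Rational(-8282565292, 145163), -1)) = Mul(Add(Mul(I, Pow(14, Rational(1, 2))), 485307), Rational(-145163, 8282565292)) = Mul(Add(485307, Mul(I, Pow(14, Rational(1, 2)))), Rational(-145163, 8282565292)) = Add(Rational(-70448620041, 8282565292), Mul(Rational(-145163, 8282565292), I, Pow(14, Rational(1, 2))))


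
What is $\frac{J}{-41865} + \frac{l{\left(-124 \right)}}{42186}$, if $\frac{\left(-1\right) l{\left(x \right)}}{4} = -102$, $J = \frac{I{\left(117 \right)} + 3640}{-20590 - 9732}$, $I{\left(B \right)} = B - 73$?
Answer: $\frac{14391196374}{1487561009405} \approx 0.0096744$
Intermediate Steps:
$I{\left(B \right)} = -73 + B$
$J = - \frac{1842}{15161}$ ($J = \frac{\left(-73 + 117\right) + 3640}{-20590 - 9732} = \frac{44 + 3640}{-30322} = 3684 \left(- \frac{1}{30322}\right) = - \frac{1842}{15161} \approx -0.1215$)
$l{\left(x \right)} = 408$ ($l{\left(x \right)} = \left(-4\right) \left(-102\right) = 408$)
$\frac{J}{-41865} + \frac{l{\left(-124 \right)}}{42186} = - \frac{1842}{15161 \left(-41865\right)} + \frac{408}{42186} = \left(- \frac{1842}{15161}\right) \left(- \frac{1}{41865}\right) + 408 \cdot \frac{1}{42186} = \frac{614}{211571755} + \frac{68}{7031} = \frac{14391196374}{1487561009405}$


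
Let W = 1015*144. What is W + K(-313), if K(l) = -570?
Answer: 145590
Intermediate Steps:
W = 146160
W + K(-313) = 146160 - 570 = 145590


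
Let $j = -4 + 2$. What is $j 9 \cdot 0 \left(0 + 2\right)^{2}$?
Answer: $0$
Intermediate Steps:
$j = -2$
$j 9 \cdot 0 \left(0 + 2\right)^{2} = \left(-2\right) 9 \cdot 0 \left(0 + 2\right)^{2} = - 18 \cdot 0 \cdot 2^{2} = - 18 \cdot 0 \cdot 4 = \left(-18\right) 0 = 0$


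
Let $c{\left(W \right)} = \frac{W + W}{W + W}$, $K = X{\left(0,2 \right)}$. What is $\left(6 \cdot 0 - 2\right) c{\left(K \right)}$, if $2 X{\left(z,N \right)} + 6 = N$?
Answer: $-2$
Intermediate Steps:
$X{\left(z,N \right)} = -3 + \frac{N}{2}$
$K = -2$ ($K = -3 + \frac{1}{2} \cdot 2 = -3 + 1 = -2$)
$c{\left(W \right)} = 1$ ($c{\left(W \right)} = \frac{2 W}{2 W} = 2 W \frac{1}{2 W} = 1$)
$\left(6 \cdot 0 - 2\right) c{\left(K \right)} = \left(6 \cdot 0 - 2\right) 1 = \left(0 - 2\right) 1 = \left(-2\right) 1 = -2$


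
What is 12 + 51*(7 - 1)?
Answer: 318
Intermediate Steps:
12 + 51*(7 - 1) = 12 + 51*6 = 12 + 306 = 318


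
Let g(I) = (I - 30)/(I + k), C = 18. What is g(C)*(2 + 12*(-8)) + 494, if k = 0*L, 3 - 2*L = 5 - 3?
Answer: 1670/3 ≈ 556.67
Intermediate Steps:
L = ½ (L = 3/2 - (5 - 3)/2 = 3/2 - ½*2 = 3/2 - 1 = ½ ≈ 0.50000)
k = 0 (k = 0*(½) = 0)
g(I) = (-30 + I)/I (g(I) = (I - 30)/(I + 0) = (-30 + I)/I)
g(C)*(2 + 12*(-8)) + 494 = ((-30 + 18)/18)*(2 + 12*(-8)) + 494 = ((1/18)*(-12))*(2 - 96) + 494 = -⅔*(-94) + 494 = 188/3 + 494 = 1670/3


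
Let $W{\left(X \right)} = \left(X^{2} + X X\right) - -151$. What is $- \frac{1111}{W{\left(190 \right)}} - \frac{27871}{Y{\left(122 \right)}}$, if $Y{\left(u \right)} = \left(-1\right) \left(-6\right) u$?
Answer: $- \frac{672435991}{17653644} \approx -38.091$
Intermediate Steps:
$Y{\left(u \right)} = 6 u$
$W{\left(X \right)} = 151 + 2 X^{2}$ ($W{\left(X \right)} = \left(X^{2} + X^{2}\right) + 151 = 2 X^{2} + 151 = 151 + 2 X^{2}$)
$- \frac{1111}{W{\left(190 \right)}} - \frac{27871}{Y{\left(122 \right)}} = - \frac{1111}{151 + 2 \cdot 190^{2}} - \frac{27871}{6 \cdot 122} = - \frac{1111}{151 + 2 \cdot 36100} - \frac{27871}{732} = - \frac{1111}{151 + 72200} - \frac{27871}{732} = - \frac{1111}{72351} - \frac{27871}{732} = - \frac{672435991}{17653644}$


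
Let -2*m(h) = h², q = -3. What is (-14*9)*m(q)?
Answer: 567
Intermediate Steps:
m(h) = -h²/2
(-14*9)*m(q) = (-14*9)*(-½*(-3)²) = -(-63)*9 = -126*(-9/2) = 567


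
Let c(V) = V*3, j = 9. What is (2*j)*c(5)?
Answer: 270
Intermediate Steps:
c(V) = 3*V
(2*j)*c(5) = (2*9)*(3*5) = 18*15 = 270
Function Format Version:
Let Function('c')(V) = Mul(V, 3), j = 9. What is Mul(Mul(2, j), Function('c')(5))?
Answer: 270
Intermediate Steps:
Function('c')(V) = Mul(3, V)
Mul(Mul(2, j), Function('c')(5)) = Mul(Mul(2, 9), Mul(3, 5)) = Mul(18, 15) = 270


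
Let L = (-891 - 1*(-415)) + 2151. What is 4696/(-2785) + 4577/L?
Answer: 976229/932975 ≈ 1.0464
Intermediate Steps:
L = 1675 (L = (-891 + 415) + 2151 = -476 + 2151 = 1675)
4696/(-2785) + 4577/L = 4696/(-2785) + 4577/1675 = 4696*(-1/2785) + 4577*(1/1675) = -4696/2785 + 4577/1675 = 976229/932975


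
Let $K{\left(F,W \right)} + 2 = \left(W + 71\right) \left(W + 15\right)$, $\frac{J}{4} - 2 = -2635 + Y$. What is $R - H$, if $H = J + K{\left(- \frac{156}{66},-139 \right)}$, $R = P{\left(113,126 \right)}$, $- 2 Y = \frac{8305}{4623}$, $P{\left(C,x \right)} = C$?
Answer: $\frac{10256555}{4623} \approx 2218.6$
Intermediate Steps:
$Y = - \frac{8305}{9246}$ ($Y = - \frac{8305 \cdot \frac{1}{4623}}{2} = \left(- \frac{1}{2}\right) \frac{8305}{4623} = - \frac{8305}{9246} \approx -0.89823$)
$J = - \frac{48706046}{4623}$ ($J = 8 + 4 \left(-2635 - \frac{8305}{9246}\right) = 8 + 4 \left(- \frac{24371515}{9246}\right) = 8 - \frac{48743030}{4623} = - \frac{48706046}{4623} \approx -10536.0$)
$K{\left(F,W \right)} = -2 + \left(15 + W\right) \left(71 + W\right)$ ($K{\left(F,W \right)} = -2 + \left(W + 71\right) \left(W + 15\right) = -2 + \left(71 + W\right) \left(15 + W\right) = -2 + \left(15 + W\right) \left(71 + W\right)$)
$R = 113$
$H = - \frac{9734156}{4623}$ ($H = - \frac{48706046}{4623} + \left(1063 + \left(-139\right)^{2} + 86 \left(-139\right)\right) = - \frac{48706046}{4623} + \left(1063 + 19321 - 11954\right) = - \frac{48706046}{4623} + 8430 = - \frac{9734156}{4623} \approx -2105.6$)
$R - H = 113 - - \frac{9734156}{4623} = 113 + \frac{9734156}{4623} = \frac{10256555}{4623}$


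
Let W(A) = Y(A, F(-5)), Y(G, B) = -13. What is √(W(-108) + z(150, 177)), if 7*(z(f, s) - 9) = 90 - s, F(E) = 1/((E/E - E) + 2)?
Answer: I*√805/7 ≈ 4.0532*I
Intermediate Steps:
F(E) = 1/(3 - E) (F(E) = 1/((1 - E) + 2) = 1/(3 - E))
W(A) = -13
z(f, s) = 153/7 - s/7 (z(f, s) = 9 + (90 - s)/7 = 9 + (90/7 - s/7) = 153/7 - s/7)
√(W(-108) + z(150, 177)) = √(-13 + (153/7 - ⅐*177)) = √(-13 + (153/7 - 177/7)) = √(-13 - 24/7) = √(-115/7) = I*√805/7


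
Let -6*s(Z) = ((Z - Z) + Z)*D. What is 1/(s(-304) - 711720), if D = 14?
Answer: -3/2133032 ≈ -1.4064e-6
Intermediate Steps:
s(Z) = -7*Z/3 (s(Z) = -((Z - Z) + Z)*14/6 = -(0 + Z)*14/6 = -Z*14/6 = -7*Z/3)
1/(s(-304) - 711720) = 1/(-7/3*(-304) - 711720) = 1/(2128/3 - 711720) = 1/(-2133032/3) = -3/2133032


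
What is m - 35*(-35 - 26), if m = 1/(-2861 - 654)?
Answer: 7504524/3515 ≈ 2135.0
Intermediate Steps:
m = -1/3515 (m = 1/(-3515) = -1/3515 ≈ -0.00028449)
m - 35*(-35 - 26) = -1/3515 - 35*(-35 - 26) = -1/3515 - 35*(-61) = -1/3515 - 1*(-2135) = -1/3515 + 2135 = 7504524/3515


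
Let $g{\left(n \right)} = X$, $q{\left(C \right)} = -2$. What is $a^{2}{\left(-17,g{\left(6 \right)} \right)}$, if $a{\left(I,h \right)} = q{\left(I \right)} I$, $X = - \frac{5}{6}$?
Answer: $1156$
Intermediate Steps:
$X = - \frac{5}{6}$ ($X = \left(-5\right) \frac{1}{6} = - \frac{5}{6} \approx -0.83333$)
$g{\left(n \right)} = - \frac{5}{6}$
$a{\left(I,h \right)} = - 2 I$
$a^{2}{\left(-17,g{\left(6 \right)} \right)} = \left(\left(-2\right) \left(-17\right)\right)^{2} = 34^{2} = 1156$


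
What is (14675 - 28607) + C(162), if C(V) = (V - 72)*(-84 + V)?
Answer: -6912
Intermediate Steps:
C(V) = (-84 + V)*(-72 + V) (C(V) = (-72 + V)*(-84 + V) = (-84 + V)*(-72 + V))
(14675 - 28607) + C(162) = (14675 - 28607) + (6048 + 162² - 156*162) = -13932 + (6048 + 26244 - 25272) = -13932 + 7020 = -6912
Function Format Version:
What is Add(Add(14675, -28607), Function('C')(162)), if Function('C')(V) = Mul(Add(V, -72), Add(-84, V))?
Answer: -6912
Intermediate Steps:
Function('C')(V) = Mul(Add(-84, V), Add(-72, V)) (Function('C')(V) = Mul(Add(-72, V), Add(-84, V)) = Mul(Add(-84, V), Add(-72, V)))
Add(Add(14675, -28607), Function('C')(162)) = Add(Add(14675, -28607), Add(6048, Pow(162, 2), Mul(-156, 162))) = Add(-13932, Add(6048, 26244, -25272)) = Add(-13932, 7020) = -6912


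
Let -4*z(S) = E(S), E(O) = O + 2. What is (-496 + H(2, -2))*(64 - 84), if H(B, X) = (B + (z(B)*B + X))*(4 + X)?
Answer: 10000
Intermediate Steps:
E(O) = 2 + O
z(S) = -½ - S/4 (z(S) = -(2 + S)/4 = -½ - S/4)
H(B, X) = (4 + X)*(B + X + B*(-½ - B/4)) (H(B, X) = (B + ((-½ - B/4)*B + X))*(4 + X) = (B + (B*(-½ - B/4) + X))*(4 + X) = (B + (X + B*(-½ - B/4)))*(4 + X) = (B + X + B*(-½ - B/4))*(4 + X) = (4 + X)*(B + X + B*(-½ - B/4)))
(-496 + H(2, -2))*(64 - 84) = (-496 + ((-2)² - 1*2² + 2*2 + 4*(-2) + (½)*2*(-2) - ¼*(-2)*2²))*(64 - 84) = (-496 + (4 - 1*4 + 4 - 8 - 2 - ¼*(-2)*4))*(-20) = (-496 + (4 - 4 + 4 - 8 - 2 + 2))*(-20) = (-496 - 4)*(-20) = -500*(-20) = 10000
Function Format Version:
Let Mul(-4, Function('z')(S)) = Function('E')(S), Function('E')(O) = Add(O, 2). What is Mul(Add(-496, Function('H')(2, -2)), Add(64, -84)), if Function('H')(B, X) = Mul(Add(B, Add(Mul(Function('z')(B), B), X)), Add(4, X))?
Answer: 10000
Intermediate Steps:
Function('E')(O) = Add(2, O)
Function('z')(S) = Add(Rational(-1, 2), Mul(Rational(-1, 4), S)) (Function('z')(S) = Mul(Rational(-1, 4), Add(2, S)) = Add(Rational(-1, 2), Mul(Rational(-1, 4), S)))
Function('H')(B, X) = Mul(Add(4, X), Add(B, X, Mul(B, Add(Rational(-1, 2), Mul(Rational(-1, 4), B))))) (Function('H')(B, X) = Mul(Add(B, Add(Mul(Add(Rational(-1, 2), Mul(Rational(-1, 4), B)), B), X)), Add(4, X)) = Mul(Add(B, Add(Mul(B, Add(Rational(-1, 2), Mul(Rational(-1, 4), B))), X)), Add(4, X)) = Mul(Add(B, Add(X, Mul(B, Add(Rational(-1, 2), Mul(Rational(-1, 4), B))))), Add(4, X)) = Mul(Add(B, X, Mul(B, Add(Rational(-1, 2), Mul(Rational(-1, 4), B)))), Add(4, X)) = Mul(Add(4, X), Add(B, X, Mul(B, Add(Rational(-1, 2), Mul(Rational(-1, 4), B))))))
Mul(Add(-496, Function('H')(2, -2)), Add(64, -84)) = Mul(Add(-496, Add(Pow(-2, 2), Mul(-1, Pow(2, 2)), Mul(2, 2), Mul(4, -2), Mul(Rational(1, 2), 2, -2), Mul(Rational(-1, 4), -2, Pow(2, 2)))), Add(64, -84)) = Mul(Add(-496, Add(4, Mul(-1, 4), 4, -8, -2, Mul(Rational(-1, 4), -2, 4))), -20) = Mul(Add(-496, Add(4, -4, 4, -8, -2, 2)), -20) = Mul(Add(-496, -4), -20) = Mul(-500, -20) = 10000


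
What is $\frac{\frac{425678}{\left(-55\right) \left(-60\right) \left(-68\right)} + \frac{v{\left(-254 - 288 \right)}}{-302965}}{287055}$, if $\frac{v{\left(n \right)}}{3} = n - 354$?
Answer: $- \frac{1166930437}{177413940873000} \approx -6.5774 \cdot 10^{-6}$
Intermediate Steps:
$v{\left(n \right)} = -1062 + 3 n$ ($v{\left(n \right)} = 3 \left(n - 354\right) = 3 \left(-354 + n\right) = -1062 + 3 n$)
$\frac{\frac{425678}{\left(-55\right) \left(-60\right) \left(-68\right)} + \frac{v{\left(-254 - 288 \right)}}{-302965}}{287055} = \frac{\frac{425678}{\left(-55\right) \left(-60\right) \left(-68\right)} + \frac{-1062 + 3 \left(-254 - 288\right)}{-302965}}{287055} = \left(\frac{425678}{3300 \left(-68\right)} + \left(-1062 + 3 \left(-542\right)\right) \left(- \frac{1}{302965}\right)\right) \frac{1}{287055} = \left(\frac{425678}{-224400} + \left(-1062 - 1626\right) \left(- \frac{1}{302965}\right)\right) \frac{1}{287055} = \left(425678 \left(- \frac{1}{224400}\right) - - \frac{2688}{302965}\right) \frac{1}{287055} = \left(- \frac{19349}{10200} + \frac{2688}{302965}\right) \frac{1}{287055} = \left(- \frac{1166930437}{618048600}\right) \frac{1}{287055} = - \frac{1166930437}{177413940873000}$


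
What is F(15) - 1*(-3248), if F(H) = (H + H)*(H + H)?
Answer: 4148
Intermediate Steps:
F(H) = 4*H² (F(H) = (2*H)*(2*H) = 4*H²)
F(15) - 1*(-3248) = 4*15² - 1*(-3248) = 4*225 + 3248 = 900 + 3248 = 4148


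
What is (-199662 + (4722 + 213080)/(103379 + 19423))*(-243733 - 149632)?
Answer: 4822394319682765/61401 ≈ 7.8539e+10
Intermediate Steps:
(-199662 + (4722 + 213080)/(103379 + 19423))*(-243733 - 149632) = (-199662 + 217802/122802)*(-393365) = (-199662 + 217802*(1/122802))*(-393365) = (-199662 + 108901/61401)*(-393365) = -12259337561/61401*(-393365) = 4822394319682765/61401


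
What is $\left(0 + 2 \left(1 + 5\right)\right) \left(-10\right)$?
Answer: $-120$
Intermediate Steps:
$\left(0 + 2 \left(1 + 5\right)\right) \left(-10\right) = \left(0 + 2 \cdot 6\right) \left(-10\right) = \left(0 + 12\right) \left(-10\right) = 12 \left(-10\right) = -120$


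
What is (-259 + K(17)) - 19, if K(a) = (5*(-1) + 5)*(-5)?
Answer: -278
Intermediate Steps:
K(a) = 0 (K(a) = (-5 + 5)*(-5) = 0*(-5) = 0)
(-259 + K(17)) - 19 = (-259 + 0) - 19 = -259 - 19 = -278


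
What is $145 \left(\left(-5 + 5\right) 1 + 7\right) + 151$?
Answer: $1166$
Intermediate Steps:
$145 \left(\left(-5 + 5\right) 1 + 7\right) + 151 = 145 \left(0 \cdot 1 + 7\right) + 151 = 145 \left(0 + 7\right) + 151 = 145 \cdot 7 + 151 = 1015 + 151 = 1166$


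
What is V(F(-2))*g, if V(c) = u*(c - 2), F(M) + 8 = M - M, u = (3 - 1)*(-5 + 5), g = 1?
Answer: 0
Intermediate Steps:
u = 0 (u = 2*0 = 0)
F(M) = -8 (F(M) = -8 + (M - M) = -8 + 0 = -8)
V(c) = 0 (V(c) = 0*(c - 2) = 0*(-2 + c) = 0)
V(F(-2))*g = 0*1 = 0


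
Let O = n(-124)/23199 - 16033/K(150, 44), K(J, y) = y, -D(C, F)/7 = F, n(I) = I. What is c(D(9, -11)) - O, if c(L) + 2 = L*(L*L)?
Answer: 42398064769/92796 ≈ 4.5690e+5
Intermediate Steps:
D(C, F) = -7*F
c(L) = -2 + L**3 (c(L) = -2 + L*(L*L) = -2 + L*L**2 = -2 + L**3)
O = -33814093/92796 (O = -124/23199 - 16033/44 = -33814093/92796 ≈ -364.39)
c(D(9, -11)) - O = (-2 + (-7*(-11))**3) - 1*(-33814093/92796) = (-2 + 77**3) + 33814093/92796 = (-2 + 456533) + 33814093/92796 = 456531 + 33814093/92796 = 42398064769/92796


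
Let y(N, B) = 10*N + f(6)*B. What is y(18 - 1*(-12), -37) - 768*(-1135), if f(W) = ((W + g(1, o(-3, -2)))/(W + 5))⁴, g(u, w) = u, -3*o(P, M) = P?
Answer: 12766570343/14641 ≈ 8.7197e+5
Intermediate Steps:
o(P, M) = -P/3
f(W) = (1 + W)⁴/(5 + W)⁴ (f(W) = ((W + 1)/(W + 5))⁴ = ((1 + W)/(5 + W))⁴ = (1 + W)⁴/(5 + W)⁴)
y(N, B) = 10*N + 2401*B/14641 (y(N, B) = 10*N + ((1 + 6)⁴/(5 + 6)⁴)*B = 10*N + (7⁴/11⁴)*B = 10*N + (2401*(1/14641))*B = 10*N + 2401*B/14641)
y(18 - 1*(-12), -37) - 768*(-1135) = (10*(18 - 1*(-12)) + (2401/14641)*(-37)) - 768*(-1135) = (10*(18 + 12) - 88837/14641) + 871680 = (10*30 - 88837/14641) + 871680 = (300 - 88837/14641) + 871680 = 4303463/14641 + 871680 = 12766570343/14641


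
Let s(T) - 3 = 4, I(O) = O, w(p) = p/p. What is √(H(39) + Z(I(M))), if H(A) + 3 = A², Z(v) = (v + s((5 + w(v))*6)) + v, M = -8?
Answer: √1509 ≈ 38.846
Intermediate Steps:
w(p) = 1
s(T) = 7 (s(T) = 3 + 4 = 7)
Z(v) = 7 + 2*v (Z(v) = (v + 7) + v = (7 + v) + v = 7 + 2*v)
H(A) = -3 + A²
√(H(39) + Z(I(M))) = √((-3 + 39²) + (7 + 2*(-8))) = √((-3 + 1521) + (7 - 16)) = √(1518 - 9) = √1509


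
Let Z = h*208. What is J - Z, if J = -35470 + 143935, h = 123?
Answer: 82881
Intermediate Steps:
Z = 25584 (Z = 123*208 = 25584)
J = 108465
J - Z = 108465 - 1*25584 = 108465 - 25584 = 82881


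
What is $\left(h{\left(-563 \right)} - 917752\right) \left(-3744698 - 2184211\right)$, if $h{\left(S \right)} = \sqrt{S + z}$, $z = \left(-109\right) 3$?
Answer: $5441268092568 - 5928909 i \sqrt{890} \approx 5.4413 \cdot 10^{12} - 1.7688 \cdot 10^{8} i$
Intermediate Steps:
$z = -327$
$h{\left(S \right)} = \sqrt{-327 + S}$ ($h{\left(S \right)} = \sqrt{S - 327} = \sqrt{-327 + S}$)
$\left(h{\left(-563 \right)} - 917752\right) \left(-3744698 - 2184211\right) = \left(\sqrt{-327 - 563} - 917752\right) \left(-3744698 - 2184211\right) = \left(\sqrt{-890} - 917752\right) \left(-5928909\right) = \left(i \sqrt{890} - 917752\right) \left(-5928909\right) = \left(-917752 + i \sqrt{890}\right) \left(-5928909\right) = 5441268092568 - 5928909 i \sqrt{890}$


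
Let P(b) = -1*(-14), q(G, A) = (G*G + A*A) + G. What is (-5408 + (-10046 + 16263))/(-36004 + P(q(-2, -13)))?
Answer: -809/35990 ≈ -0.022478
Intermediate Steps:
q(G, A) = G + A² + G² (q(G, A) = (G² + A²) + G = (A² + G²) + G = G + A² + G²)
P(b) = 14
(-5408 + (-10046 + 16263))/(-36004 + P(q(-2, -13))) = (-5408 + (-10046 + 16263))/(-36004 + 14) = (-5408 + 6217)/(-35990) = 809*(-1/35990) = -809/35990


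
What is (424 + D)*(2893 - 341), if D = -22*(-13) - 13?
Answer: 1778744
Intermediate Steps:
D = 273 (D = 286 - 13 = 273)
(424 + D)*(2893 - 341) = (424 + 273)*(2893 - 341) = 697*2552 = 1778744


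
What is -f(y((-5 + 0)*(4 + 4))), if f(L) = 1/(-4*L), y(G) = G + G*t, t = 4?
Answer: -1/800 ≈ -0.0012500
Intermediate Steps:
y(G) = 5*G (y(G) = G + G*4 = G + 4*G = 5*G)
f(L) = -1/(4*L)
-f(y((-5 + 0)*(4 + 4))) = -(-1)/(4*(5*((-5 + 0)*(4 + 4)))) = -(-1)/(4*(5*(-5*8))) = -(-1)/(4*(5*(-40))) = -(-1)/(4*(-200)) = -(-1)*(-1)/(4*200) = -1*1/800 = -1/800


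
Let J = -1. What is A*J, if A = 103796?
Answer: -103796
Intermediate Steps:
A*J = 103796*(-1) = -103796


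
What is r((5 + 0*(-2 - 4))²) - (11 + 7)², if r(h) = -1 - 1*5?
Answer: -330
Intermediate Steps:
r(h) = -6 (r(h) = -1 - 5 = -6)
r((5 + 0*(-2 - 4))²) - (11 + 7)² = -6 - (11 + 7)² = -6 - 1*18² = -6 - 1*324 = -6 - 324 = -330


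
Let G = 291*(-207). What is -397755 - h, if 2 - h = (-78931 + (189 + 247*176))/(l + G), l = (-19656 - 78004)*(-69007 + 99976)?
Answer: -1203013173465919/3024492777 ≈ -3.9776e+5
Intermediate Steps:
l = -3024432540 (l = -97660*30969 = -3024432540)
G = -60237
h = 6048950284/3024492777 (h = 2 - (-78931 + (189 + 247*176))/(-3024432540 - 60237) = 2 - (-78931 + (189 + 43472))/(-3024492777) = 2 - (-78931 + 43661)*(-1)/3024492777 = 2 - (-35270)*(-1)/3024492777 = 2 - 1*35270/3024492777 = 2 - 35270/3024492777 = 6048950284/3024492777 ≈ 2.0000)
-397755 - h = -397755 - 1*6048950284/3024492777 = -397755 - 6048950284/3024492777 = -1203013173465919/3024492777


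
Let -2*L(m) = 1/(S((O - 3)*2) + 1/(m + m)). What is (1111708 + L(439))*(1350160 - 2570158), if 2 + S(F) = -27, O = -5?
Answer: -11510761579514782/8487 ≈ -1.3563e+12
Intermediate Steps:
S(F) = -29 (S(F) = -2 - 27 = -29)
L(m) = -1/(2*(-29 + 1/(2*m))) (L(m) = -1/(2*(-29 + 1/(m + m))) = -1/(2*(-29 + 1/(2*m))))
(1111708 + L(439))*(1350160 - 2570158) = (1111708 + 439/(-1 + 58*439))*(1350160 - 2570158) = (1111708 + 439/(-1 + 25462))*(-1219998) = (1111708 + 439/25461)*(-1219998) = (28305197827/25461)*(-1219998) = -11510761579514782/8487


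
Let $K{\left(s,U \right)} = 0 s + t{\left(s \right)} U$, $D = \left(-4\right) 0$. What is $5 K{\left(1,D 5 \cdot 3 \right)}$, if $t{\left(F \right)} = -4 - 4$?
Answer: $0$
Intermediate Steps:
$D = 0$
$t{\left(F \right)} = -8$
$K{\left(s,U \right)} = - 8 U$ ($K{\left(s,U \right)} = 0 s - 8 U = 0 - 8 U = - 8 U$)
$5 K{\left(1,D 5 \cdot 3 \right)} = 5 \left(- 8 \cdot 0 \cdot 5 \cdot 3\right) = 5 \left(- 8 \cdot 0 \cdot 15\right) = 5 \left(\left(-8\right) 0\right) = 5 \cdot 0 = 0$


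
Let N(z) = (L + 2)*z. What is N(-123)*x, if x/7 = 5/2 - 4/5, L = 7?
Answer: -131733/10 ≈ -13173.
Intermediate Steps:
x = 119/10 (x = 7*(5/2 - 4/5) = 7*(5*(½) - 4*⅕) = 7*(5/2 - ⅘) = 7*(17/10) = 119/10 ≈ 11.900)
N(z) = 9*z (N(z) = (7 + 2)*z = 9*z)
N(-123)*x = (9*(-123))*(119/10) = -1107*119/10 = -131733/10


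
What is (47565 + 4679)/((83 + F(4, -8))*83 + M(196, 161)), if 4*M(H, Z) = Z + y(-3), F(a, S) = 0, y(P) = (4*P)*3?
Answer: 208976/27681 ≈ 7.5494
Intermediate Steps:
y(P) = 12*P
M(H, Z) = -9 + Z/4 (M(H, Z) = (Z + 12*(-3))/4 = (Z - 36)/4 = (-36 + Z)/4 = -9 + Z/4)
(47565 + 4679)/((83 + F(4, -8))*83 + M(196, 161)) = (47565 + 4679)/((83 + 0)*83 + (-9 + (1/4)*161)) = 52244/(83*83 + (-9 + 161/4)) = 52244/(6889 + 125/4) = 52244/(27681/4) = 52244*(4/27681) = 208976/27681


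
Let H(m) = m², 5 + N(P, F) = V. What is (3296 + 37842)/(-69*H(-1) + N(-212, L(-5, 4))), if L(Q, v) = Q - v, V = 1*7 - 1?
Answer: -20569/34 ≈ -604.97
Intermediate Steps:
V = 6 (V = 7 - 1 = 6)
N(P, F) = 1 (N(P, F) = -5 + 6 = 1)
(3296 + 37842)/(-69*H(-1) + N(-212, L(-5, 4))) = (3296 + 37842)/(-69*(-1)² + 1) = 41138/(-69*1 + 1) = 41138/(-69 + 1) = 41138/(-68) = 41138*(-1/68) = -20569/34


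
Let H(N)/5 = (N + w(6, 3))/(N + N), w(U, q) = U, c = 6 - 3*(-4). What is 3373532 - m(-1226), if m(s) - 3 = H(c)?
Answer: 10120577/3 ≈ 3.3735e+6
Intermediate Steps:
c = 18 (c = 6 + 12 = 18)
H(N) = 5*(6 + N)/(2*N) (H(N) = 5*((N + 6)/(N + N)) = 5*((6 + N)/((2*N))) = 5*((6 + N)*(1/(2*N))) = 5*((6 + N)/(2*N)) = 5*(6 + N)/(2*N))
m(s) = 19/3 (m(s) = 3 + (5/2 + 15/18) = 3 + (5/2 + 15*(1/18)) = 3 + (5/2 + ⅚) = 3 + 10/3 = 19/3)
3373532 - m(-1226) = 3373532 - 1*19/3 = 3373532 - 19/3 = 10120577/3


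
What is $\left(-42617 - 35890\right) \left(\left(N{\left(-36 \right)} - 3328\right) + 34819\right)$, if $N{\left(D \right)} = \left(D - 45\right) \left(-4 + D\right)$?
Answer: $-2726626617$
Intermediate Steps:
$N{\left(D \right)} = \left(-45 + D\right) \left(-4 + D\right)$
$\left(-42617 - 35890\right) \left(\left(N{\left(-36 \right)} - 3328\right) + 34819\right) = \left(-42617 - 35890\right) \left(\left(\left(180 + \left(-36\right)^{2} - -1764\right) - 3328\right) + 34819\right) = - 78507 \left(\left(\left(180 + 1296 + 1764\right) - 3328\right) + 34819\right) = - 78507 \left(\left(3240 - 3328\right) + 34819\right) = - 78507 \left(-88 + 34819\right) = \left(-78507\right) 34731 = -2726626617$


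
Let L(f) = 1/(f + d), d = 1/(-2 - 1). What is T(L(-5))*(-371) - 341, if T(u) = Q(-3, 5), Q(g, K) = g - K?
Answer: 2627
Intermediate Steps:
d = -1/3 (d = 1/(-3) = -1/3 ≈ -0.33333)
L(f) = 1/(-1/3 + f) (L(f) = 1/(f - 1/3) = 1/(-1/3 + f))
T(u) = -8 (T(u) = -3 - 1*5 = -3 - 5 = -8)
T(L(-5))*(-371) - 341 = -8*(-371) - 341 = 2968 - 341 = 2627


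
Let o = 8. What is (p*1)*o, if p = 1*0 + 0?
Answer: 0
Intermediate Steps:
p = 0 (p = 0 + 0 = 0)
(p*1)*o = (0*1)*8 = 0*8 = 0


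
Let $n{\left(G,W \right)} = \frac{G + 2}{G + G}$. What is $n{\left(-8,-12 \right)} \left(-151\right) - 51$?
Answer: $- \frac{861}{8} \approx -107.63$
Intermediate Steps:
$n{\left(G,W \right)} = \frac{2 + G}{2 G}$
$n{\left(-8,-12 \right)} \left(-151\right) - 51 = \frac{2 - 8}{2 \left(-8\right)} \left(-151\right) - 51 = \frac{1}{2} \left(- \frac{1}{8}\right) \left(-6\right) \left(-151\right) - 51 = \frac{3}{8} \left(-151\right) - 51 = - \frac{453}{8} - 51 = - \frac{861}{8}$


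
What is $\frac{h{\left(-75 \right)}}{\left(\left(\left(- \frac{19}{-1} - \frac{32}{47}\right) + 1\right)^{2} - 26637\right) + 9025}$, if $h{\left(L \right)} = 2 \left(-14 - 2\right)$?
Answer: $\frac{17672}{9520111} \approx 0.0018563$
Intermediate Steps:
$h{\left(L \right)} = -32$ ($h{\left(L \right)} = 2 \left(-16\right) = -32$)
$\frac{h{\left(-75 \right)}}{\left(\left(\left(- \frac{19}{-1} - \frac{32}{47}\right) + 1\right)^{2} - 26637\right) + 9025} = - \frac{32}{\left(\left(\left(- \frac{19}{-1} - \frac{32}{47}\right) + 1\right)^{2} - 26637\right) + 9025} = - \frac{32}{\left(\left(\left(\left(-19\right) \left(-1\right) - \frac{32}{47}\right) + 1\right)^{2} - 26637\right) + 9025} = - \frac{32}{\left(\left(\left(19 - \frac{32}{47}\right) + 1\right)^{2} - 26637\right) + 9025} = - \frac{32}{\left(\left(\frac{861}{47} + 1\right)^{2} - 26637\right) + 9025} = - \frac{32}{\left(\left(\frac{908}{47}\right)^{2} - 26637\right) + 9025} = - \frac{32}{\left(\frac{824464}{2209} - 26637\right) + 9025} = - \frac{32}{- \frac{58016669}{2209} + 9025} = - \frac{32}{- \frac{38080444}{2209}} = \left(-32\right) \left(- \frac{2209}{38080444}\right) = \frac{17672}{9520111}$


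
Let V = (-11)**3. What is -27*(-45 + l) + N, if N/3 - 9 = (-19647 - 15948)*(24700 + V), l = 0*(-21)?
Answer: -2495457423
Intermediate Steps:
l = 0
V = -1331
N = -2495458638 (N = 27 + 3*((-19647 - 15948)*(24700 - 1331)) = 27 + 3*(-35595*23369) = 27 + 3*(-831819555) = 27 - 2495458665 = -2495458638)
-27*(-45 + l) + N = -27*(-45 + 0) - 2495458638 = -27*(-45) - 2495458638 = 1215 - 2495458638 = -2495457423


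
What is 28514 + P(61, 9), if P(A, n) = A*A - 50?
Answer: 32185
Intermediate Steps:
P(A, n) = -50 + A² (P(A, n) = A² - 50 = -50 + A²)
28514 + P(61, 9) = 28514 + (-50 + 61²) = 28514 + (-50 + 3721) = 28514 + 3671 = 32185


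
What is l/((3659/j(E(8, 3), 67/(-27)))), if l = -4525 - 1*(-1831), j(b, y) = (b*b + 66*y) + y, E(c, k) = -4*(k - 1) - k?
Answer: 1097356/32931 ≈ 33.323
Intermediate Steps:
E(c, k) = 4 - 5*k (E(c, k) = -4*(-1 + k) - k = (4 - 4*k) - k = 4 - 5*k)
j(b, y) = b**2 + 67*y (j(b, y) = (b**2 + 66*y) + y = b**2 + 67*y)
l = -2694 (l = -4525 + 1831 = -2694)
l/((3659/j(E(8, 3), 67/(-27)))) = -(-4031122/32931 + 2694*(4 - 5*3)**2/3659) = -(-4031122/32931 + 2694*(4 - 15)**2/3659) = -2694/(3659/((-11)**2 + 67*(-67/27))) = -2694/(3659/(121 - 4489/27)) = -2694/(3659/(-1222/27)) = -2694/(3659*(-27/1222)) = -2694/(-98793/1222) = -2694*(-1222/98793) = 1097356/32931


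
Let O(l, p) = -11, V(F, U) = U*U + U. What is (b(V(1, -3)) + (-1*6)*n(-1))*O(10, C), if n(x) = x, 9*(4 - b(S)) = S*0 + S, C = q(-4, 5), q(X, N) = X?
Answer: -308/3 ≈ -102.67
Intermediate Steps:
C = -4
V(F, U) = U + U² (V(F, U) = U² + U = U + U²)
b(S) = 4 - S/9 (b(S) = 4 - (S*0 + S)/9 = 4 - (0 + S)/9 = 4 - S/9)
(b(V(1, -3)) + (-1*6)*n(-1))*O(10, C) = ((4 - (-1)*(1 - 3)/3) - 1*6*(-1))*(-11) = ((4 - (-1)*(-2)/3) - 6*(-1))*(-11) = ((4 - ⅑*6) + 6)*(-11) = ((4 - ⅔) + 6)*(-11) = (10/3 + 6)*(-11) = (28/3)*(-11) = -308/3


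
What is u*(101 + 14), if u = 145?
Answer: 16675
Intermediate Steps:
u*(101 + 14) = 145*(101 + 14) = 145*115 = 16675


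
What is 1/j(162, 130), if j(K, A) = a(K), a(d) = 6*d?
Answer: 1/972 ≈ 0.0010288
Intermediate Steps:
j(K, A) = 6*K
1/j(162, 130) = 1/(6*162) = 1/972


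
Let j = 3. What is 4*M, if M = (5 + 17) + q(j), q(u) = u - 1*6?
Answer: 76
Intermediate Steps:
q(u) = -6 + u (q(u) = u - 6 = -6 + u)
M = 19 (M = (5 + 17) + (-6 + 3) = 22 - 3 = 19)
4*M = 4*19 = 76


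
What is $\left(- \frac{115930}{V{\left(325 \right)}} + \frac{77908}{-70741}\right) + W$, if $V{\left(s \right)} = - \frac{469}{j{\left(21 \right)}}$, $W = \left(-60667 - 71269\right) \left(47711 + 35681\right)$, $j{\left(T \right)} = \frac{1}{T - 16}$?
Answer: $- \frac{365032672789018474}{33177529} \approx -1.1002 \cdot 10^{10}$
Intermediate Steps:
$j{\left(T \right)} = \frac{1}{-16 + T}$
$W = -11002406912$ ($W = \left(-131936\right) 83392 = -11002406912$)
$V{\left(s \right)} = -2345$ ($V{\left(s \right)} = - \frac{469}{\frac{1}{-16 + 21}} = - \frac{469}{\frac{1}{5}} = - 469 \frac{1}{\frac{1}{5}} = \left(-469\right) 5 = -2345$)
$\left(- \frac{115930}{V{\left(325 \right)}} + \frac{77908}{-70741}\right) + W = \left(- \frac{115930}{-2345} + \frac{77908}{-70741}\right) - 11002406912 = \left(\left(-115930\right) \left(- \frac{1}{2345}\right) + 77908 \left(- \frac{1}{70741}\right)\right) - 11002406912 = \left(\frac{23186}{469} - \frac{77908}{70741}\right) - 11002406912 = \frac{1603661974}{33177529} - 11002406912 = - \frac{365032672789018474}{33177529}$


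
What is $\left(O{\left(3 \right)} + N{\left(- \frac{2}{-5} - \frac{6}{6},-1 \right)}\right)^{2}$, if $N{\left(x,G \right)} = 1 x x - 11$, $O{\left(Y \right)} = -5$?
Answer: $\frac{152881}{625} \approx 244.61$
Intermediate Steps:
$N{\left(x,G \right)} = -11 + x^{2}$ ($N{\left(x,G \right)} = x x - 11 = x^{2} - 11 = -11 + x^{2}$)
$\left(O{\left(3 \right)} + N{\left(- \frac{2}{-5} - \frac{6}{6},-1 \right)}\right)^{2} = \left(-5 - \left(11 - \left(- \frac{2}{-5} - \frac{6}{6}\right)^{2}\right)\right)^{2} = \left(-5 - \left(11 - \left(\left(-2\right) \left(- \frac{1}{5}\right) - 1\right)^{2}\right)\right)^{2} = \left(-5 - \left(11 - \left(\frac{2}{5} - 1\right)^{2}\right)\right)^{2} = \left(-5 - \left(11 - \left(- \frac{3}{5}\right)^{2}\right)\right)^{2} = \left(-5 + \left(-11 + \frac{9}{25}\right)\right)^{2} = \left(-5 - \frac{266}{25}\right)^{2} = \left(- \frac{391}{25}\right)^{2} = \frac{152881}{625}$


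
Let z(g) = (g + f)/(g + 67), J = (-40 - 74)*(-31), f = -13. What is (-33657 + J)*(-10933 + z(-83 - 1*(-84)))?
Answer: 5598781272/17 ≈ 3.2934e+8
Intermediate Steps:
J = 3534 (J = -114*(-31) = 3534)
z(g) = (-13 + g)/(67 + g) (z(g) = (g - 13)/(g + 67) = (-13 + g)/(67 + g))
(-33657 + J)*(-10933 + z(-83 - 1*(-84))) = (-33657 + 3534)*(-10933 + (-13 + (-83 - 1*(-84)))/(67 + (-83 - 1*(-84)))) = -30123*(-10933 + (-13 + (-83 + 84))/(67 + (-83 + 84))) = -30123*(-10933 + (-13 + 1)/(67 + 1)) = -30123*(-10933 - 12/68) = -30123*(-10933 + (1/68)*(-12)) = -30123*(-10933 - 3/17) = -30123*(-185864/17) = 5598781272/17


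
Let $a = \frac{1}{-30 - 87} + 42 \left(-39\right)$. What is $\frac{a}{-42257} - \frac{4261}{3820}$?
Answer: $- \frac{20334586469}{18886343580} \approx -1.0767$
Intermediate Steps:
$a = - \frac{191647}{117}$ ($a = \frac{1}{-117} - 1638 = - \frac{1}{117} - 1638 = - \frac{191647}{117} \approx -1638.0$)
$\frac{a}{-42257} - \frac{4261}{3820} = - \frac{191647}{117 \left(-42257\right)} - \frac{4261}{3820} = \left(- \frac{191647}{117}\right) \left(- \frac{1}{42257}\right) - \frac{4261}{3820} = \frac{191647}{4944069} - \frac{4261}{3820} = - \frac{20334586469}{18886343580}$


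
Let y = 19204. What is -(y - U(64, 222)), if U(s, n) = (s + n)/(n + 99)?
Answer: -6164198/321 ≈ -19203.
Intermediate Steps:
U(s, n) = (n + s)/(99 + n)
-(y - U(64, 222)) = -(19204 - (222 + 64)/(99 + 222)) = -(19204 - 286/321) = -1*6164198/321 = -6164198/321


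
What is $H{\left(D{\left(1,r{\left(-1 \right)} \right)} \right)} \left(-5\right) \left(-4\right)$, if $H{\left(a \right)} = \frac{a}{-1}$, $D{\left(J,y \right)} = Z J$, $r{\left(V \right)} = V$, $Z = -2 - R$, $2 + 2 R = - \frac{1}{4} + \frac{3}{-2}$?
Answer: $\frac{5}{2} \approx 2.5$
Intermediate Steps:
$R = - \frac{15}{8}$ ($R = -1 + \frac{- \frac{1}{4} + \frac{3}{-2}}{2} = -1 + \frac{\left(-1\right) \frac{1}{4} + 3 \left(- \frac{1}{2}\right)}{2} = -1 + \frac{- \frac{1}{4} - \frac{3}{2}}{2} = -1 + \frac{1}{2} \left(- \frac{7}{4}\right) = -1 - \frac{7}{8} = - \frac{15}{8} \approx -1.875$)
$Z = - \frac{1}{8}$ ($Z = -2 - - \frac{15}{8} = -2 + \frac{15}{8} = - \frac{1}{8} \approx -0.125$)
$D{\left(J,y \right)} = - \frac{J}{8}$
$H{\left(a \right)} = - a$ ($H{\left(a \right)} = a \left(-1\right) = - a$)
$H{\left(D{\left(1,r{\left(-1 \right)} \right)} \right)} \left(-5\right) \left(-4\right) = - \frac{\left(-1\right) 1}{8} \left(-5\right) \left(-4\right) = \left(-1\right) \left(- \frac{1}{8}\right) \left(-5\right) \left(-4\right) = \frac{1}{8} \left(-5\right) \left(-4\right) = \left(- \frac{5}{8}\right) \left(-4\right) = \frac{5}{2}$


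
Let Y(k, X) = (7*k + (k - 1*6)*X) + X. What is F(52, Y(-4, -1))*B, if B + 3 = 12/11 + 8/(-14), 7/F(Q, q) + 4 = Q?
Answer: -191/528 ≈ -0.36174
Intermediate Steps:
Y(k, X) = X + 7*k + X*(-6 + k) (Y(k, X) = (7*k + (k - 6)*X) + X = (7*k + (-6 + k)*X) + X = (7*k + X*(-6 + k)) + X = X + 7*k + X*(-6 + k))
F(Q, q) = 7/(-4 + Q)
B = -191/77 (B = -3 + (12/11 + 8/(-14)) = -3 + (12*(1/11) + 8*(-1/14)) = -3 + (12/11 - 4/7) = -3 + 40/77 = -191/77 ≈ -2.4805)
F(52, Y(-4, -1))*B = (7/(-4 + 52))*(-191/77) = (7/48)*(-191/77) = -191/528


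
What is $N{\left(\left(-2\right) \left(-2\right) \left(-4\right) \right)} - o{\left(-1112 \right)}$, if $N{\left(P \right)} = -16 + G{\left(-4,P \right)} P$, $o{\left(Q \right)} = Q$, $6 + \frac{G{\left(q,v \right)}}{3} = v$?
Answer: $2152$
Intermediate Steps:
$G{\left(q,v \right)} = -18 + 3 v$
$N{\left(P \right)} = -16 + P \left(-18 + 3 P\right)$ ($N{\left(P \right)} = -16 + \left(-18 + 3 P\right) P = -16 + P \left(-18 + 3 P\right)$)
$N{\left(\left(-2\right) \left(-2\right) \left(-4\right) \right)} - o{\left(-1112 \right)} = \left(-16 + 3 \left(-2\right) \left(-2\right) \left(-4\right) \left(-6 + \left(-2\right) \left(-2\right) \left(-4\right)\right)\right) - -1112 = \left(-16 + 3 \cdot 4 \left(-4\right) \left(-6 + 4 \left(-4\right)\right)\right) + 1112 = \left(-16 + 3 \left(-16\right) \left(-6 - 16\right)\right) + 1112 = \left(-16 + 3 \left(-16\right) \left(-22\right)\right) + 1112 = \left(-16 + 1056\right) + 1112 = 1040 + 1112 = 2152$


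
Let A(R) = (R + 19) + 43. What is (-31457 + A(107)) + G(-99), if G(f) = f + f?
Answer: -31486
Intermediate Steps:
A(R) = 62 + R (A(R) = (19 + R) + 43 = 62 + R)
G(f) = 2*f
(-31457 + A(107)) + G(-99) = (-31457 + (62 + 107)) + 2*(-99) = (-31457 + 169) - 198 = -31288 - 198 = -31486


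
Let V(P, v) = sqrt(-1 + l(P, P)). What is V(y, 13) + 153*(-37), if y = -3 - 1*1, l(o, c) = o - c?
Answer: -5661 + I ≈ -5661.0 + 1.0*I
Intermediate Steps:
y = -4 (y = -3 - 1 = -4)
V(P, v) = I (V(P, v) = sqrt(-1 + (P - P)) = sqrt(-1 + 0) = sqrt(-1) = I)
V(y, 13) + 153*(-37) = I + 153*(-37) = I - 5661 = -5661 + I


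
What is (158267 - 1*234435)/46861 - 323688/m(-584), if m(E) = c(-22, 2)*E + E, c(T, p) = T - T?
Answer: 1890482657/3420853 ≈ 552.63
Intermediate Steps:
c(T, p) = 0
m(E) = E (m(E) = 0*E + E = 0 + E = E)
(158267 - 1*234435)/46861 - 323688/m(-584) = (158267 - 1*234435)/46861 - 323688/(-584) = (158267 - 234435)*(1/46861) - 323688*(-1/584) = -76168*1/46861 + 40461/73 = -76168/46861 + 40461/73 = 1890482657/3420853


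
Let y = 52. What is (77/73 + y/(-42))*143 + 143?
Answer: 179036/1533 ≈ 116.79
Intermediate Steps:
(77/73 + y/(-42))*143 + 143 = (77/73 + 52/(-42))*143 + 143 = (77*(1/73) + 52*(-1/42))*143 + 143 = (77/73 - 26/21)*143 + 143 = -281/1533*143 + 143 = -40183/1533 + 143 = 179036/1533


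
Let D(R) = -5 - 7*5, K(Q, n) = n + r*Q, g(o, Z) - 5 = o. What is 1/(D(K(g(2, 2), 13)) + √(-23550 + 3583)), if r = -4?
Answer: -40/21567 - I*√19967/21567 ≈ -0.0018547 - 0.0065519*I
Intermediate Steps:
g(o, Z) = 5 + o
K(Q, n) = n - 4*Q
D(R) = -40 (D(R) = -5 - 35 = -40)
1/(D(K(g(2, 2), 13)) + √(-23550 + 3583)) = 1/(-40 + √(-23550 + 3583)) = 1/(-40 + √(-19967)) = 1/(-40 + I*√19967)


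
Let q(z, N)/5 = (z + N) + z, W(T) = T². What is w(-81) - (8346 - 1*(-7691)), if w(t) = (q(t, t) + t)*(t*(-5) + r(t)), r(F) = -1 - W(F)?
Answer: 7963435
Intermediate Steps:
q(z, N) = 5*N + 10*z (q(z, N) = 5*((z + N) + z) = 5*((N + z) + z) = 5*(N + 2*z) = 5*N + 10*z)
r(F) = -1 - F²
w(t) = 16*t*(-1 - t² - 5*t) (w(t) = ((5*t + 10*t) + t)*(t*(-5) + (-1 - t²)) = (15*t + t)*(-5*t + (-1 - t²)) = (16*t)*(-1 - t² - 5*t) = 16*t*(-1 - t² - 5*t))
w(-81) - (8346 - 1*(-7691)) = 16*(-81)*(-1 - 1*(-81)² - 5*(-81)) - (8346 - 1*(-7691)) = 16*(-81)*(-1 - 1*6561 + 405) - (8346 + 7691) = 16*(-81)*(-1 - 6561 + 405) - 1*16037 = 16*(-81)*(-6157) - 16037 = 7979472 - 16037 = 7963435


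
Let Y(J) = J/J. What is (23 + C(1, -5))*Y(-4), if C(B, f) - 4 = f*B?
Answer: 22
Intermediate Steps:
Y(J) = 1
C(B, f) = 4 + B*f (C(B, f) = 4 + f*B = 4 + B*f)
(23 + C(1, -5))*Y(-4) = (23 + (4 + 1*(-5)))*1 = (23 + (4 - 5))*1 = (23 - 1)*1 = 22*1 = 22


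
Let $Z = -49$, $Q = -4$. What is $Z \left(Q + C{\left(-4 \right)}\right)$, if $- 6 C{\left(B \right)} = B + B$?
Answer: $\frac{392}{3} \approx 130.67$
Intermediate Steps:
$C{\left(B \right)} = - \frac{B}{3}$ ($C{\left(B \right)} = - \frac{B + B}{6} = - \frac{2 B}{6} = - \frac{B}{3}$)
$Z \left(Q + C{\left(-4 \right)}\right) = - 49 \left(-4 - - \frac{4}{3}\right) = - 49 \left(-4 + \frac{4}{3}\right) = \left(-49\right) \left(- \frac{8}{3}\right) = \frac{392}{3}$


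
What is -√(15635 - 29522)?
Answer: -3*I*√1543 ≈ -117.84*I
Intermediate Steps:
-√(15635 - 29522) = -√(-13887) = -3*I*√1543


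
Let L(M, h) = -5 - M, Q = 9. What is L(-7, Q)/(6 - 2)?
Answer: ½ ≈ 0.50000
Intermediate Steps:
L(-7, Q)/(6 - 2) = (-5 - 1*(-7))/(6 - 2) = (-5 + 7)/4 = 2*(¼) = ½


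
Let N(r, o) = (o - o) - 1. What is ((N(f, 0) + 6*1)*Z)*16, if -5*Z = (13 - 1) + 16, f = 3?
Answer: -448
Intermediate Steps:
Z = -28/5 (Z = -((13 - 1) + 16)/5 = -(12 + 16)/5 = -1/5*28 = -28/5 ≈ -5.6000)
N(r, o) = -1 (N(r, o) = 0 - 1 = -1)
((N(f, 0) + 6*1)*Z)*16 = ((-1 + 6*1)*(-28/5))*16 = ((-1 + 6)*(-28/5))*16 = (5*(-28/5))*16 = -28*16 = -448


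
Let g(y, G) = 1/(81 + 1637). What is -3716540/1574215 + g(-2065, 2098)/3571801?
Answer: -4561201106427501/1931988139573474 ≈ -2.3609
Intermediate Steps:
g(y, G) = 1/1718
-3716540/1574215 + g(-2065, 2098)/3571801 = -3716540/1574215 + (1/1718)/3571801 = -3716540*1/1574215 + (1/1718)*(1/3571801) = -743308/314843 + 1/6136354118 = -4561201106427501/1931988139573474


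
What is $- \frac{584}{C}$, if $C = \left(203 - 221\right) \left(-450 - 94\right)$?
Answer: $- \frac{73}{1224} \approx -0.059641$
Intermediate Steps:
$C = 9792$ ($C = \left(-18\right) \left(-544\right) = 9792$)
$- \frac{584}{C} = - \frac{584}{9792} = \left(-584\right) \frac{1}{9792} = - \frac{73}{1224}$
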